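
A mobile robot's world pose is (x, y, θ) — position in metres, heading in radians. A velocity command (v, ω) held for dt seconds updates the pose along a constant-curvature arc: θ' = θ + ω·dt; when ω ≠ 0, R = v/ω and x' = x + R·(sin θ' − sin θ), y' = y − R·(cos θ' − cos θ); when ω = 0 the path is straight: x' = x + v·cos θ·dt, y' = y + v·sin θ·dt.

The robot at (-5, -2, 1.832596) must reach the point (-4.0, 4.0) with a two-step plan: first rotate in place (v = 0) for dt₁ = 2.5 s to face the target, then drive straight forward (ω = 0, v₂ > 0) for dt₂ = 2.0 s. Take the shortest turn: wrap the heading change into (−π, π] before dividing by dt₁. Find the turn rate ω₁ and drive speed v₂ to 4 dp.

ω₁ = -0.1708, v₂ = 3.0414

heading to target = atan2(4−-2, -4−-5) = 1.4056
Δθ = wrap(1.4056 − 1.8326) = -0.4269; ω₁ = Δθ/dt₁ = -0.1708
distance = √((-4−-5)² + (4−-2)²) = 6.0828; v₂ = distance/dt₂ = 3.0414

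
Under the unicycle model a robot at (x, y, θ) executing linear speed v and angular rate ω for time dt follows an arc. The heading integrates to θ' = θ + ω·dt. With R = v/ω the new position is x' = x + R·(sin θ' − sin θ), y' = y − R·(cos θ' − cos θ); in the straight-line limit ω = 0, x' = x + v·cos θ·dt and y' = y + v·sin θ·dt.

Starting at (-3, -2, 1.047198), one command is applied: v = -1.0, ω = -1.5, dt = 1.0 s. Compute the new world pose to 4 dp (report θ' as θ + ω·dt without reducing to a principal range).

θ' = 1.0472 + -1.5·1.0 = -0.4528
R = v/ω = -1.0/-1.5 = 0.6667
x' = -3 + 0.6667·(sin -0.4528 − sin 1.0472) = -3.8690
y' = -2 − 0.6667·(cos -0.4528 − cos 1.0472) = -2.2662

(-3.8690, -2.2662, -0.4528)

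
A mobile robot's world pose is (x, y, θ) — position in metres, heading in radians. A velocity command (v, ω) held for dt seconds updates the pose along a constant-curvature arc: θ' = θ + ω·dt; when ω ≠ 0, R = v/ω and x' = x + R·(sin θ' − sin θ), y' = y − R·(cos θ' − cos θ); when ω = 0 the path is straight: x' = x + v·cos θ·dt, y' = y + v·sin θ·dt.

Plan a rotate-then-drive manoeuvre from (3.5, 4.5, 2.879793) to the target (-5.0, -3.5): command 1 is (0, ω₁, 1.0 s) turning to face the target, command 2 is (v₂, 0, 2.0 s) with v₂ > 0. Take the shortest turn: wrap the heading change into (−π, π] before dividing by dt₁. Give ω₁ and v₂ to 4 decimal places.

ω₁ = 1.0169, v₂ = 5.8363

heading to target = atan2(-3.5−4.5, -5−3.5) = -2.3865
Δθ = wrap(-2.3865 − 2.8798) = 1.0169; ω₁ = Δθ/dt₁ = 1.0169
distance = √((-5−3.5)² + (-3.5−4.5)²) = 11.6726; v₂ = distance/dt₂ = 5.8363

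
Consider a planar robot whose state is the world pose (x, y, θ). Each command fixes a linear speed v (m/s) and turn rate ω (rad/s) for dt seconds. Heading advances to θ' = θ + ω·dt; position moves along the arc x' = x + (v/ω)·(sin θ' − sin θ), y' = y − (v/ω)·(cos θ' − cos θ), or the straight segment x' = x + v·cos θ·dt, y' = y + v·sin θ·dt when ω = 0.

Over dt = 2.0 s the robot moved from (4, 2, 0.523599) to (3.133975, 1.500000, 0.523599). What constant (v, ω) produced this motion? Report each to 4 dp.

v = -0.5000, ω = 0.0000

Δθ = 0.523599 − 0.523599 = 0.000000
ω = Δθ/dt = 0.000000/2.0 = 0.0000
ω = 0 → v = (Δx·cos θ + Δy·sin θ)/dt = -0.5000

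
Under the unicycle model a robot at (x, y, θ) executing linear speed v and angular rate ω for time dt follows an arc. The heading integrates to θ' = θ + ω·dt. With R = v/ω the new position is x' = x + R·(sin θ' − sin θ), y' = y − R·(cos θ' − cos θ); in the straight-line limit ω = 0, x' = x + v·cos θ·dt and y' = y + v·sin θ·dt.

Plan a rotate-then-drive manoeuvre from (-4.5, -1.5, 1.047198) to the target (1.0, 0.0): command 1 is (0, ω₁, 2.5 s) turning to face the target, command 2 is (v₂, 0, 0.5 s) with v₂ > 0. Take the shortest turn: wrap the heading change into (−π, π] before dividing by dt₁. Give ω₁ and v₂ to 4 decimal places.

ω₁ = -0.3124, v₂ = 11.4018

heading to target = atan2(0−-1.5, 1−-4.5) = 0.2663
Δθ = wrap(0.2663 − 1.0472) = -0.7809; ω₁ = Δθ/dt₁ = -0.3124
distance = √((1−-4.5)² + (0−-1.5)²) = 5.7009; v₂ = distance/dt₂ = 11.4018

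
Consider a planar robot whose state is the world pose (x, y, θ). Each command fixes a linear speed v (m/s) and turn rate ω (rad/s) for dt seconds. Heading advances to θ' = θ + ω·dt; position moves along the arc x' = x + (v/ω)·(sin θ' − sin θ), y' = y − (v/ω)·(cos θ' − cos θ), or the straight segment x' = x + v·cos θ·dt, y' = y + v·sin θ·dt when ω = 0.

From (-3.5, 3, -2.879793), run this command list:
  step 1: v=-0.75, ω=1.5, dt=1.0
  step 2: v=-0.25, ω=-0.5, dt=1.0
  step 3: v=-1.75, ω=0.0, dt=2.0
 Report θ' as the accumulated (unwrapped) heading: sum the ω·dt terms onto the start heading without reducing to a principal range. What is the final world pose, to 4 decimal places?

(-2.0596, 7.1591, -1.8798)

step 1: θ'=-1.3798 (R=-0.5000) → pose (-3.1385, 3.5779, -1.3798)
step 2: θ'=-1.8798 (R=0.5000) → pose (-3.1239, 3.8249, -1.8798)
step 3: θ'=-1.8798 (straight) → pose (-2.0596, 7.1591, -1.8798)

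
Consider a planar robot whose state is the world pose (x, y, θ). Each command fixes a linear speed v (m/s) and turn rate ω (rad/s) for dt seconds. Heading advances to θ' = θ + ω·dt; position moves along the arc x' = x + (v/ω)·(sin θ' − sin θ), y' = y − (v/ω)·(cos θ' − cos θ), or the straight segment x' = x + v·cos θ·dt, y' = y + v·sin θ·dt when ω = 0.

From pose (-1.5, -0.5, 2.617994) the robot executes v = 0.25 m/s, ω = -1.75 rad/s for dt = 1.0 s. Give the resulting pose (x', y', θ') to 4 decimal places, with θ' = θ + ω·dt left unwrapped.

θ' = 2.6180 + -1.75·1.0 = 0.8680
R = v/ω = 0.25/-1.75 = -0.1429
x' = -1.5 + -0.1429·(sin 0.8680 − sin 2.6180) = -1.5376
y' = -0.5 − -0.1429·(cos 0.8680 − cos 2.6180) = -0.2839

(-1.5376, -0.2839, 0.8680)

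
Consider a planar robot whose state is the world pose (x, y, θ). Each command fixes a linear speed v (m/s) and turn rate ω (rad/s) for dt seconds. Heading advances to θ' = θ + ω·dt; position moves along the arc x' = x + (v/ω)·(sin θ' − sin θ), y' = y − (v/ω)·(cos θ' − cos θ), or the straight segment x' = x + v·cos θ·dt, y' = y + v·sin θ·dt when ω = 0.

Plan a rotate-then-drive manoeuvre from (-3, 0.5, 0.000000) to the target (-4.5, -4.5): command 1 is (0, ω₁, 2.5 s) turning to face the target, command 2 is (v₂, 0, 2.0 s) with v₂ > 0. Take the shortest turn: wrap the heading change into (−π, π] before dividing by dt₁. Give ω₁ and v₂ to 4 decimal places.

heading to target = atan2(-4.5−0.5, -4.5−-3) = -1.8623
Δθ = wrap(-1.8623 − 0.0000) = -1.8623; ω₁ = Δθ/dt₁ = -0.7449
distance = √((-4.5−-3)² + (-4.5−0.5)²) = 5.2202; v₂ = distance/dt₂ = 2.6101

ω₁ = -0.7449, v₂ = 2.6101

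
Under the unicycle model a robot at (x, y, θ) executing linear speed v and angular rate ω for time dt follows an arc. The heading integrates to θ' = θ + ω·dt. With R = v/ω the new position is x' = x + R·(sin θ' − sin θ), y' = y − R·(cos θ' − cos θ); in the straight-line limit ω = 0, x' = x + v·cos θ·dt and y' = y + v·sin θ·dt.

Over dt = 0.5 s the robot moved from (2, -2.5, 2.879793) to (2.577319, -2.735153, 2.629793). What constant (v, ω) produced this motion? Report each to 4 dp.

v = -1.2500, ω = -0.5000

Δθ = 2.629793 − 2.879793 = -0.250000
ω = Δθ/dt = -0.250000/0.5 = -0.5000
R = Δx/(sin θ' − sin θ) = 2.5000
v = R·ω = 2.5000·-0.5000 = -1.2500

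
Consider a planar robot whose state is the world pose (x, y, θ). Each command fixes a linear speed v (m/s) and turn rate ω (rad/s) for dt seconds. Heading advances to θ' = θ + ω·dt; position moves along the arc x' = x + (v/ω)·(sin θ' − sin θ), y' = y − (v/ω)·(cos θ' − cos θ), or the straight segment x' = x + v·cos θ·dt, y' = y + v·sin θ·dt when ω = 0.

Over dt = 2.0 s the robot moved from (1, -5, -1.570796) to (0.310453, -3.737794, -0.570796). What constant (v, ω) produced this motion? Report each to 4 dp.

v = -0.7500, ω = 0.5000

Δθ = -0.570796 − -1.570796 = 1.000000
ω = Δθ/dt = 1.000000/2.0 = 0.5000
R = −Δy/(cos θ' − cos θ) = -1.5000
v = R·ω = -1.5000·0.5000 = -0.7500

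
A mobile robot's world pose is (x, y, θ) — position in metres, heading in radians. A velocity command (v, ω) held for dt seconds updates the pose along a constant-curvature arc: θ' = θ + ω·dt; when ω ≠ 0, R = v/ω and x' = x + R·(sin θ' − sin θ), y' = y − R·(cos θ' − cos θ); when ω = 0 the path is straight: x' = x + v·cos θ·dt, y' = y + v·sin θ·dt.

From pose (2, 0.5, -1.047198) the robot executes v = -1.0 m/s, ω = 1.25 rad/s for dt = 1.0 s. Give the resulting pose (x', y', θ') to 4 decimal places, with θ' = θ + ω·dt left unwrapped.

(1.1460, 0.8836, 0.2028)

θ' = -1.0472 + 1.25·1.0 = 0.2028
R = v/ω = -1.0/1.25 = -0.8000
x' = 2 + -0.8000·(sin 0.2028 − sin -1.0472) = 1.1460
y' = 0.5 − -0.8000·(cos 0.2028 − cos -1.0472) = 0.8836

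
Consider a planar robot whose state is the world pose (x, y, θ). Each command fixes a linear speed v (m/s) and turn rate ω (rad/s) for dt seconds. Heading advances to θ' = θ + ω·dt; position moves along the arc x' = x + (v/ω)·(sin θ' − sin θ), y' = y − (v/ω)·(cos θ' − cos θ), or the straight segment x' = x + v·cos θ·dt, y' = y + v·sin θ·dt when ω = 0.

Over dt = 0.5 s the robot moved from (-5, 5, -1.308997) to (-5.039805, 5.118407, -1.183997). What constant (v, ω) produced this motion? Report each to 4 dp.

v = -0.2500, ω = 0.2500

Δθ = -1.183997 − -1.308997 = 0.125000
ω = Δθ/dt = 0.125000/0.5 = 0.2500
R = −Δy/(cos θ' − cos θ) = -1.0000
v = R·ω = -1.0000·0.2500 = -0.2500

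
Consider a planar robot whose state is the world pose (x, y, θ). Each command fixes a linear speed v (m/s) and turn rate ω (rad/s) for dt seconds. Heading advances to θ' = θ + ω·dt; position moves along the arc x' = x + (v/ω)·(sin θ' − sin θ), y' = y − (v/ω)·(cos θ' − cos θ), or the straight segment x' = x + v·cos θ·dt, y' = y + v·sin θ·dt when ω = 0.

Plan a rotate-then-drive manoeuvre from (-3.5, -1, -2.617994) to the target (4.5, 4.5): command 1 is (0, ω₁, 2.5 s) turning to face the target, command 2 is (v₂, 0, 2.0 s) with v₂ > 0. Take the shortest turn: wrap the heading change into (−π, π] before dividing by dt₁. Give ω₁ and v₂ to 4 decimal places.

ω₁ = -1.2252, v₂ = 4.8541

heading to target = atan2(4.5−-1, 4.5−-3.5) = 0.6023
Δθ = wrap(0.6023 − -2.6180) = -3.0629; ω₁ = Δθ/dt₁ = -1.2252
distance = √((4.5−-3.5)² + (4.5−-1)²) = 9.7082; v₂ = distance/dt₂ = 4.8541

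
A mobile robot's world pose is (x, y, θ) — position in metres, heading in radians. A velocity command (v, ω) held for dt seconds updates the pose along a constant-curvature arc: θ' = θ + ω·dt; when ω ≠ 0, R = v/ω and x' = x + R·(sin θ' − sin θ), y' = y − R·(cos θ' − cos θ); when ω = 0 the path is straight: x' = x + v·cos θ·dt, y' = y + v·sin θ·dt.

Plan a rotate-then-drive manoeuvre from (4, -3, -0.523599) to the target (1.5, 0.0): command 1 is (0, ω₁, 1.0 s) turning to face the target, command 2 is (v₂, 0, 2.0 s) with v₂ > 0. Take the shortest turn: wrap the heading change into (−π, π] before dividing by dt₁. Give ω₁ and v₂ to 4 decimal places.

ω₁ = 2.7891, v₂ = 1.9526

heading to target = atan2(0−-3, 1.5−4) = 2.2655
Δθ = wrap(2.2655 − -0.5236) = 2.7891; ω₁ = Δθ/dt₁ = 2.7891
distance = √((1.5−4)² + (0−-3)²) = 3.9051; v₂ = distance/dt₂ = 1.9526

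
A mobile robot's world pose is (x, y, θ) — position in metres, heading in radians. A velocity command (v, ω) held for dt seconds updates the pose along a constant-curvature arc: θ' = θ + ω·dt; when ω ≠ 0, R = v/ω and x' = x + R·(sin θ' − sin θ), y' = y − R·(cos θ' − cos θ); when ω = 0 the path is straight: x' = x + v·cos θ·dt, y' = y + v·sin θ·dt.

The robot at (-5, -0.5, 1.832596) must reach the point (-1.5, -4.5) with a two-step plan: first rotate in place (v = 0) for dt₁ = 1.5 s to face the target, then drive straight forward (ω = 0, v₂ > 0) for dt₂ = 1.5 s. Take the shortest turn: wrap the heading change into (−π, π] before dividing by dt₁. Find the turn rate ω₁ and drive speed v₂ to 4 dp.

heading to target = atan2(-4.5−-0.5, -1.5−-5) = -0.8520
Δθ = wrap(-0.8520 − 1.8326) = -2.6846; ω₁ = Δθ/dt₁ = -1.7897
distance = √((-1.5−-5)² + (-4.5−-0.5)²) = 5.3151; v₂ = distance/dt₂ = 3.5434

ω₁ = -1.7897, v₂ = 3.5434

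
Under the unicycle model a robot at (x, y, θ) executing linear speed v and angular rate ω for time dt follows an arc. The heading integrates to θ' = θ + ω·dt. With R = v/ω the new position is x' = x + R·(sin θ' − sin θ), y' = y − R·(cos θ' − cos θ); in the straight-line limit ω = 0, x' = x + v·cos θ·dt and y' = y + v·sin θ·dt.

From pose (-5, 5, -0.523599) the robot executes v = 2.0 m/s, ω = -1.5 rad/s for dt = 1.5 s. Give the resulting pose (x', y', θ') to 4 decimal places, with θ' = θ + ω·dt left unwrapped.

θ' = -0.5236 + -1.5·1.5 = -2.7736
R = v/ω = 2.0/-1.5 = -1.3333
x' = -5 + -1.3333·(sin -2.7736 − sin -0.5236) = -5.1870
y' = 5 − -1.3333·(cos -2.7736 − cos -0.5236) = 2.6012

(-5.1870, 2.6012, -2.7736)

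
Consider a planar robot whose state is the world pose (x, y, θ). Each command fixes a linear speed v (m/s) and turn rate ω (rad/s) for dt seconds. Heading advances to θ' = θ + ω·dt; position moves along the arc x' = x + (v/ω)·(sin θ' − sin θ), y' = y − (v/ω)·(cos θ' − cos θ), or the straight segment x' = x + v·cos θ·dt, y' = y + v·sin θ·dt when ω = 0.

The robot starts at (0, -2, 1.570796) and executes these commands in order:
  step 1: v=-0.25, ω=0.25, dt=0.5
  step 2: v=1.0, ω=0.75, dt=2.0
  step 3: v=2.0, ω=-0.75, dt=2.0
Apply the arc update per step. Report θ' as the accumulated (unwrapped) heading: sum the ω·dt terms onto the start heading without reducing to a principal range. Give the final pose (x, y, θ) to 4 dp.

step 1: θ'=1.6958 (R=-1.0000) → pose (0.0078, -2.1247, 1.6958)
step 2: θ'=3.1958 (R=1.3333) → pose (-1.3874, -0.9595, 3.1958)
step 3: θ'=1.6958 (R=-2.6667) → pose (-4.1777, 1.3708, 1.6958)

(-4.1777, 1.3708, 1.6958)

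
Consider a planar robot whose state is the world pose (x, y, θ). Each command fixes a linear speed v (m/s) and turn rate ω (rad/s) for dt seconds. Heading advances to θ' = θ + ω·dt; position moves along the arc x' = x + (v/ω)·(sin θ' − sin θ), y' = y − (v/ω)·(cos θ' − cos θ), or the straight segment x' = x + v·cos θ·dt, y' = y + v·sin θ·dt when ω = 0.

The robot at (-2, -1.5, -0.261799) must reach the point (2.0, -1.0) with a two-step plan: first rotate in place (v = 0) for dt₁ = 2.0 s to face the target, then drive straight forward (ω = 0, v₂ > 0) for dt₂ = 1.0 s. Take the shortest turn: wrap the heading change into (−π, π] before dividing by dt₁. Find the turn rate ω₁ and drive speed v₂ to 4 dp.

ω₁ = 0.1931, v₂ = 4.0311

heading to target = atan2(-1−-1.5, 2−-2) = 0.1244
Δθ = wrap(0.1244 − -0.2618) = 0.3862; ω₁ = Δθ/dt₁ = 0.1931
distance = √((2−-2)² + (-1−-1.5)²) = 4.0311; v₂ = distance/dt₂ = 4.0311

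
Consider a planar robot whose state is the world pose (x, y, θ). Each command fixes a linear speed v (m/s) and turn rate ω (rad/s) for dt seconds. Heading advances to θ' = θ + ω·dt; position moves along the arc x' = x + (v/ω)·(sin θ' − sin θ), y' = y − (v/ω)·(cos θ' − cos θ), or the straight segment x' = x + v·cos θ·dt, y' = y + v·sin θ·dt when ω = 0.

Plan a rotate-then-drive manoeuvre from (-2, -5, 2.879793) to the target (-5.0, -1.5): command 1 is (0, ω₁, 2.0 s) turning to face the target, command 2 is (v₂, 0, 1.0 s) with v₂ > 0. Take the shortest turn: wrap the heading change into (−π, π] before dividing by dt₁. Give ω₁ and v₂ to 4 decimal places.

ω₁ = -0.3002, v₂ = 4.6098

heading to target = atan2(-1.5−-5, -5−-2) = 2.2794
Δθ = wrap(2.2794 − 2.8798) = -0.6004; ω₁ = Δθ/dt₁ = -0.3002
distance = √((-5−-2)² + (-1.5−-5)²) = 4.6098; v₂ = distance/dt₂ = 4.6098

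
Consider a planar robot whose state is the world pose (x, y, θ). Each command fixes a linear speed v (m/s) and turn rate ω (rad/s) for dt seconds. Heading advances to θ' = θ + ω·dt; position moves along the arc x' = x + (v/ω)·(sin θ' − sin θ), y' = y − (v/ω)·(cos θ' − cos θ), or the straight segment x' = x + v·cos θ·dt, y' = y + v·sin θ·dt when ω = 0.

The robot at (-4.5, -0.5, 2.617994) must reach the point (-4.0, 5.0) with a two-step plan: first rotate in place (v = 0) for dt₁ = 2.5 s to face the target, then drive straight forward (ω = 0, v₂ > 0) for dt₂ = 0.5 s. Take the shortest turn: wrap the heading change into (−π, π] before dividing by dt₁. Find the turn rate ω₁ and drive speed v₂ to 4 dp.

ω₁ = -0.4551, v₂ = 11.0454

heading to target = atan2(5−-0.5, -4−-4.5) = 1.4801
Δθ = wrap(1.4801 − 2.6180) = -1.1379; ω₁ = Δθ/dt₁ = -0.4551
distance = √((-4−-4.5)² + (5−-0.5)²) = 5.5227; v₂ = distance/dt₂ = 11.0454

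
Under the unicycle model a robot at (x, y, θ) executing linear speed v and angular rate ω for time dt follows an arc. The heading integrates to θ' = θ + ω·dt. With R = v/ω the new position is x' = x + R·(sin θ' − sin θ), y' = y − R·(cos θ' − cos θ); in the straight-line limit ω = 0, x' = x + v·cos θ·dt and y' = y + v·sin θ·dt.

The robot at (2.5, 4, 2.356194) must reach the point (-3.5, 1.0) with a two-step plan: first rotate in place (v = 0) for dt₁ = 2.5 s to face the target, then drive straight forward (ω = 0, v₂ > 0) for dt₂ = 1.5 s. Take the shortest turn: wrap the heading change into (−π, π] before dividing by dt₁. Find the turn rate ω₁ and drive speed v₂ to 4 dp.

ω₁ = 0.4996, v₂ = 4.4721

heading to target = atan2(1−4, -3.5−2.5) = -2.6779
Δθ = wrap(-2.6779 − 2.3562) = 1.2490; ω₁ = Δθ/dt₁ = 0.4996
distance = √((-3.5−2.5)² + (1−4)²) = 6.7082; v₂ = distance/dt₂ = 4.4721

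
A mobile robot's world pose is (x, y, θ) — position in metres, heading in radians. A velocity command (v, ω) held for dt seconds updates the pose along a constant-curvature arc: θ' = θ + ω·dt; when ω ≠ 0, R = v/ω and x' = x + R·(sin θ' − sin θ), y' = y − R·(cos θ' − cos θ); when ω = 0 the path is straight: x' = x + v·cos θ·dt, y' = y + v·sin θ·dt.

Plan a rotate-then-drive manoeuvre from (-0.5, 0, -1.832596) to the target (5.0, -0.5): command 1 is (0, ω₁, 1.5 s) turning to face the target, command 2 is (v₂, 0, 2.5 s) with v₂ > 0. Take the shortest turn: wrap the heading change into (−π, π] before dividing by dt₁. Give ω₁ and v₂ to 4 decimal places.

heading to target = atan2(-0.5−0, 5−-0.5) = -0.0907
Δθ = wrap(-0.0907 − -1.8326) = 1.7419; ω₁ = Δθ/dt₁ = 1.1613
distance = √((5−-0.5)² + (-0.5−0)²) = 5.5227; v₂ = distance/dt₂ = 2.2091

ω₁ = 1.1613, v₂ = 2.2091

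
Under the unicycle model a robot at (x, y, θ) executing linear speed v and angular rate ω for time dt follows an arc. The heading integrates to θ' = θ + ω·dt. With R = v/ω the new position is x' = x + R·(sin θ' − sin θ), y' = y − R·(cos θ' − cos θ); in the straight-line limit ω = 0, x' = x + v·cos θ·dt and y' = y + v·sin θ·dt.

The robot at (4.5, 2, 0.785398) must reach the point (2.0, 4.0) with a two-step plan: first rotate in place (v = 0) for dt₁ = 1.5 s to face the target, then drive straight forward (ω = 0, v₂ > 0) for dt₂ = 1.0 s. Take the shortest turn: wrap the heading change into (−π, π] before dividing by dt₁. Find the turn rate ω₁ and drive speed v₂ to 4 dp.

heading to target = atan2(4−2, 2−4.5) = 2.4669
Δθ = wrap(2.4669 − 0.7854) = 1.6815; ω₁ = Δθ/dt₁ = 1.1210
distance = √((2−4.5)² + (4−2)²) = 3.2016; v₂ = distance/dt₂ = 3.2016

ω₁ = 1.1210, v₂ = 3.2016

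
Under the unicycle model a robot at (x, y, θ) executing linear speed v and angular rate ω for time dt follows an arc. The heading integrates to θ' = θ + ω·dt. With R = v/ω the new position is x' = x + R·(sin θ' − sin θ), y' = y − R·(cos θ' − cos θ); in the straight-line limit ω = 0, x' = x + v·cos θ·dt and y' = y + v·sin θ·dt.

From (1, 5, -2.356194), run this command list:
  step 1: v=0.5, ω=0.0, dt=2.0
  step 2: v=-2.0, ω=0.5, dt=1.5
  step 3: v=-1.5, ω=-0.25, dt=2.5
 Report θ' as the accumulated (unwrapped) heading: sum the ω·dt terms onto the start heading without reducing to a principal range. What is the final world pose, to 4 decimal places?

step 1: θ'=-2.3562 (straight) → pose (0.2929, 4.2929, -2.3562)
step 2: θ'=-1.6062 (R=-4.0000) → pose (1.4620, 6.9798, -1.6062)
step 3: θ'=-2.2312 (R=6.0000) → pose (2.7197, 10.4480, -2.2312)

(2.7197, 10.4480, -2.2312)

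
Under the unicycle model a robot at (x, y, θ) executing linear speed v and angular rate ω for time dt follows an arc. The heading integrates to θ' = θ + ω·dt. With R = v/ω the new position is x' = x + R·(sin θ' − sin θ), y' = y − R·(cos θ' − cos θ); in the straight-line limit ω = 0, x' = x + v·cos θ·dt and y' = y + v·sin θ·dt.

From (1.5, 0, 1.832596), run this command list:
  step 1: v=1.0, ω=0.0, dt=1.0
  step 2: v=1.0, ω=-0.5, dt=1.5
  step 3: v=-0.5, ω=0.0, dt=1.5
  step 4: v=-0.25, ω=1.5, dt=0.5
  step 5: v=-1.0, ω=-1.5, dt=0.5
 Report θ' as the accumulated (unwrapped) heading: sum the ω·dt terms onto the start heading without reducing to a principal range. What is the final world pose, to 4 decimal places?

(0.9859, 1.1527, 1.0826)

step 1: θ'=1.8326 (straight) → pose (1.2412, 0.9659, 1.8326)
step 2: θ'=1.0826 (R=-2.0000) → pose (1.4067, 2.4216, 1.0826)
step 3: θ'=1.0826 (straight) → pose (1.0549, 1.7593, 1.0826)
step 4: θ'=1.8326 (R=-0.1667) → pose (1.0411, 1.6379, 1.8326)
step 5: θ'=1.0826 (R=0.6667) → pose (0.9859, 1.1527, 1.0826)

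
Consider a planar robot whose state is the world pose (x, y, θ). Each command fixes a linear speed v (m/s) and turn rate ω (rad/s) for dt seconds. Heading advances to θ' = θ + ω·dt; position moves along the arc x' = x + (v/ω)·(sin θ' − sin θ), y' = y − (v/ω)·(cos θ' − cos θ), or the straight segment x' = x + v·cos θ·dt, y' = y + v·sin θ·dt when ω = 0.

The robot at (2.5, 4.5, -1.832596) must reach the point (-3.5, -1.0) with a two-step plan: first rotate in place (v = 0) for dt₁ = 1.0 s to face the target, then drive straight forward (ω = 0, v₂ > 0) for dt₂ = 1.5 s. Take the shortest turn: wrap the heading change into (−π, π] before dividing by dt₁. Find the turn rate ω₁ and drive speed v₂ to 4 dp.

heading to target = atan2(-1−4.5, -3.5−2.5) = -2.3996
Δθ = wrap(-2.3996 − -1.8326) = -0.5670; ω₁ = Δθ/dt₁ = -0.5670
distance = √((-3.5−2.5)² + (-1−4.5)²) = 8.1394; v₂ = distance/dt₂ = 5.4263

ω₁ = -0.5670, v₂ = 5.4263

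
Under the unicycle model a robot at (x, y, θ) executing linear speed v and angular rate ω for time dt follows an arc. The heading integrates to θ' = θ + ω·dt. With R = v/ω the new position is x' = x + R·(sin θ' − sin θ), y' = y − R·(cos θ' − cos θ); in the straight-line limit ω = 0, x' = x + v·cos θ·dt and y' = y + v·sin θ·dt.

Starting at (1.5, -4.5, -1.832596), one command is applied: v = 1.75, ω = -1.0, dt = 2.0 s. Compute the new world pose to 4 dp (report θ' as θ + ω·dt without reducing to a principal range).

θ' = -1.8326 + -1.0·2.0 = -3.8326
R = v/ω = 1.75/-1.0 = -1.7500
x' = 1.5 + -1.7500·(sin -3.8326 − sin -1.8326) = -1.3057
y' = -4.5 − -1.7500·(cos -3.8326 − cos -1.8326) = -5.3956

(-1.3057, -5.3956, -3.8326)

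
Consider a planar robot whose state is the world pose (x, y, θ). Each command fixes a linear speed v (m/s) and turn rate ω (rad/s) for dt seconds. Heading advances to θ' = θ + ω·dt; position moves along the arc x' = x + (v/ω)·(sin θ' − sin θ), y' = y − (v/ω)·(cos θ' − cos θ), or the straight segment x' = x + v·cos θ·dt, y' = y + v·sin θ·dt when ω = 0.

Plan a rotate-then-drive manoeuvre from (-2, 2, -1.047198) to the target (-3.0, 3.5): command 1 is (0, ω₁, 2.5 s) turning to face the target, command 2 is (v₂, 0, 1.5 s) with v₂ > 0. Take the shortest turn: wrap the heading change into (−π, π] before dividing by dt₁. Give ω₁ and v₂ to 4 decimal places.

heading to target = atan2(3.5−2, -3−-2) = 2.1588
Δθ = wrap(2.1588 − -1.0472) = -3.0772; ω₁ = Δθ/dt₁ = -1.2309
distance = √((-3−-2)² + (3.5−2)²) = 1.8028; v₂ = distance/dt₂ = 1.2019

ω₁ = -1.2309, v₂ = 1.2019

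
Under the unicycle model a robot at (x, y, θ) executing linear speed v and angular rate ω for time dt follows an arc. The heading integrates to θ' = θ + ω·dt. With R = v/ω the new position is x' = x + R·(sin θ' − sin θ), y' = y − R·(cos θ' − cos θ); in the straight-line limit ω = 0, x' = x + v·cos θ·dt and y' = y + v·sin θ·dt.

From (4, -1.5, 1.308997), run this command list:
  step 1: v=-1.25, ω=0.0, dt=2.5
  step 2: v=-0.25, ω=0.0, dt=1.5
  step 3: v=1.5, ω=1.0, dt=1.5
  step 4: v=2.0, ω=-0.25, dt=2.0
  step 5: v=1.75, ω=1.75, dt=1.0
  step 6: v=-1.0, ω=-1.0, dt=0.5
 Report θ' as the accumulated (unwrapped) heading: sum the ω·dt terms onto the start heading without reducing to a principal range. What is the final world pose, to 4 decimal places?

step 1: θ'=1.3090 (straight) → pose (3.1912, -4.5185, 1.3090)
step 2: θ'=1.3090 (straight) → pose (3.0941, -4.8807, 1.3090)
step 3: θ'=2.8090 (R=1.5000) → pose (2.1350, -3.0747, 2.8090)
step 4: θ'=2.3090 (R=-8.0000) → pose (-1.1705, -0.8968, 2.3090)
step 5: θ'=4.0590 (R=1.0000) → pose (-2.7042, -0.9619, 4.0590)
step 6: θ'=3.5590 (R=1.0000) → pose (-2.3155, -0.6556, 3.5590)

(-2.3155, -0.6556, 3.5590)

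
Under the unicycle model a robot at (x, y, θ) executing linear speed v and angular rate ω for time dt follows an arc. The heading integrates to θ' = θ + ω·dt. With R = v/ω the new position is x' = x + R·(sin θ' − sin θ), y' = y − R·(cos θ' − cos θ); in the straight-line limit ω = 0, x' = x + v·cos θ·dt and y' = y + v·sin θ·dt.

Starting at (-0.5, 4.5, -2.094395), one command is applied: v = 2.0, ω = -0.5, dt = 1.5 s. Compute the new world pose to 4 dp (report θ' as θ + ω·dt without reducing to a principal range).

(-2.7927, 2.6754, -2.8444)

θ' = -2.0944 + -0.5·1.5 = -2.8444
R = v/ω = 2.0/-0.5 = -4.0000
x' = -0.5 + -4.0000·(sin -2.8444 − sin -2.0944) = -2.7927
y' = 4.5 − -4.0000·(cos -2.8444 − cos -2.0944) = 2.6754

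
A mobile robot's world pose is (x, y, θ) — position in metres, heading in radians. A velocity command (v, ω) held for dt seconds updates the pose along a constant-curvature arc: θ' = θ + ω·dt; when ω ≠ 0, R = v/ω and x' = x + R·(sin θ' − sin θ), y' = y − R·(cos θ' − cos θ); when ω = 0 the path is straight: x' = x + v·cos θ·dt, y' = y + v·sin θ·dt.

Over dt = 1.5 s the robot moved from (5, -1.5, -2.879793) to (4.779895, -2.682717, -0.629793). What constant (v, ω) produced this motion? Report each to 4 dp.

Δθ = -0.629793 − -2.879793 = 2.250000
ω = Δθ/dt = 2.250000/1.5 = 1.5000
R = −Δy/(cos θ' − cos θ) = 0.6667
v = R·ω = 0.6667·1.5000 = 1.0000

v = 1.0000, ω = 1.5000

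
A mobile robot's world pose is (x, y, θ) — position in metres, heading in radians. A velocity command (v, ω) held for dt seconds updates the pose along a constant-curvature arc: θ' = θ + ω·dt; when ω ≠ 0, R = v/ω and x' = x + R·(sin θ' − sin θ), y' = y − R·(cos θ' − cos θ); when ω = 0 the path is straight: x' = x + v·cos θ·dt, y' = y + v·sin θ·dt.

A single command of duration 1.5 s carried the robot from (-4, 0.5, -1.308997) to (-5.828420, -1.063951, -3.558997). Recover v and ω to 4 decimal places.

Δθ = -3.558997 − -1.308997 = -2.250000
ω = Δθ/dt = -2.250000/1.5 = -1.5000
R = Δx/(sin θ' − sin θ) = -1.3333
v = R·ω = -1.3333·-1.5000 = 2.0000

v = 2.0000, ω = -1.5000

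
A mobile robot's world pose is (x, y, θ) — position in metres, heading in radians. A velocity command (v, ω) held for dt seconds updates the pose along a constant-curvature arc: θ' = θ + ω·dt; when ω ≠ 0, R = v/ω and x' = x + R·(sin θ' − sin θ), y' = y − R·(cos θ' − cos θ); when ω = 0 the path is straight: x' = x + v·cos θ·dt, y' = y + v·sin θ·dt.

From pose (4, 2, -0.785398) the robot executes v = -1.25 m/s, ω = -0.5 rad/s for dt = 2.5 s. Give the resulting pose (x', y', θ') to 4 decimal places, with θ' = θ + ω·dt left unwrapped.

θ' = -0.7854 + -0.5·2.5 = -2.0354
R = v/ω = -1.25/-0.5 = 2.5000
x' = 4 + 2.5000·(sin -2.0354 − sin -0.7854) = 3.5328
y' = 2 − 2.5000·(cos -2.0354 − cos -0.7854) = 4.8879

(3.5328, 4.8879, -2.0354)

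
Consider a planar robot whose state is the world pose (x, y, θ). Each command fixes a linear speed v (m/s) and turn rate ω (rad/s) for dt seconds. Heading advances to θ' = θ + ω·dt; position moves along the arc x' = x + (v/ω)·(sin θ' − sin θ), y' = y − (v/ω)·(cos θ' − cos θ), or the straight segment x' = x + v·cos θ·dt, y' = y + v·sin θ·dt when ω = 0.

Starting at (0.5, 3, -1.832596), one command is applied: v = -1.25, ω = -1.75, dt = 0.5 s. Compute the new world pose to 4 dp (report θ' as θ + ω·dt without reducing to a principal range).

θ' = -1.8326 + -1.75·0.5 = -2.7076
R = v/ω = -1.25/-1.75 = 0.7143
x' = 0.5 + 0.7143·(sin -2.7076 − sin -1.8326) = 0.8896
y' = 3 − 0.7143·(cos -2.7076 − cos -1.8326) = 3.4632

(0.8896, 3.4632, -2.7076)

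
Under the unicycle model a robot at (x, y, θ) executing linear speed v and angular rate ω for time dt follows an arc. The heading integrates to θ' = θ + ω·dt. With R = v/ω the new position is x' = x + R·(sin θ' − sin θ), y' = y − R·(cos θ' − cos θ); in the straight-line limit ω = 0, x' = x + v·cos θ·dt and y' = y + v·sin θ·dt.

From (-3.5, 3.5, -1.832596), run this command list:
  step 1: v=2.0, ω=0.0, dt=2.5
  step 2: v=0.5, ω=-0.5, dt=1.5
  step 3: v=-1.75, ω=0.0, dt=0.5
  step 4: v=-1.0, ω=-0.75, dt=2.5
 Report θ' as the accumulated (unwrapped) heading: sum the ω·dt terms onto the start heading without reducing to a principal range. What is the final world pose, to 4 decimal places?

step 1: θ'=-1.8326 (straight) → pose (-4.7941, -1.3296, -1.8326)
step 2: θ'=-2.5826 (R=-1.0000) → pose (-5.2297, -1.9186, -2.5826)
step 3: θ'=-2.5826 (straight) → pose (-4.4879, -1.4546, -2.5826)
step 4: θ'=-4.4576 (R=1.3333) → pose (-2.4905, -2.2489, -4.4576)

(-2.4905, -2.2489, -4.4576)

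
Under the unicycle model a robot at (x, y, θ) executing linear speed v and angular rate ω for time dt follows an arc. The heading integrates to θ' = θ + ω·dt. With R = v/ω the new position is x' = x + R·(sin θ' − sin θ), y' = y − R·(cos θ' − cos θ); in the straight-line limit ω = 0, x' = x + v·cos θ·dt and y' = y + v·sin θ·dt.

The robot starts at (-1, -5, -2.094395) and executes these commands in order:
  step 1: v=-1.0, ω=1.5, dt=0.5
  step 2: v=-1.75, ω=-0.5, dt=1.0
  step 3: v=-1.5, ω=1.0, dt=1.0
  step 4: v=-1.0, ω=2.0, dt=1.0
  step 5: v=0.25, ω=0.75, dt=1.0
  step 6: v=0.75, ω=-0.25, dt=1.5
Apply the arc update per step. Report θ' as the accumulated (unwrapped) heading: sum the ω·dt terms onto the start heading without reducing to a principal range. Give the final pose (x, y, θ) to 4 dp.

(-2.1953, -0.1642, 1.5306)

step 1: θ'=-1.3444 (R=-0.6667) → pose (-0.9277, -4.5170, -1.3444)
step 2: θ'=-1.8444 (R=3.5000) → pose (-0.8868, -2.7857, -1.8444)
step 3: θ'=-0.8444 (R=-1.5000) → pose (-1.2097, -1.3841, -0.8444)
step 4: θ'=1.1556 (R=-0.5000) → pose (-2.0410, -1.5145, 1.1556)
step 5: θ'=1.9056 (R=0.3333) → pose (-2.0312, -1.2705, 1.9056)
step 6: θ'=1.5306 (R=-3.0000) → pose (-2.1953, -0.1642, 1.5306)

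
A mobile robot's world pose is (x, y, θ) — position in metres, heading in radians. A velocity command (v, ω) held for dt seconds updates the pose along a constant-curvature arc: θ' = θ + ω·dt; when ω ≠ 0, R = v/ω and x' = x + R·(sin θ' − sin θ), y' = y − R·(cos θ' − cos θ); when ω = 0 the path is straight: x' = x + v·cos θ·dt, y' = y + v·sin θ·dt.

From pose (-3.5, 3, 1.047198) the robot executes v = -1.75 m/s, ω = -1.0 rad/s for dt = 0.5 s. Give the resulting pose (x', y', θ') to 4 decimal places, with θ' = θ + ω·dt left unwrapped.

θ' = 1.0472 + -1.0·0.5 = 0.5472
R = v/ω = -1.75/-1.0 = 1.7500
x' = -3.5 + 1.7500·(sin 0.5472 − sin 1.0472) = -4.1050
y' = 3 − 1.7500·(cos 0.5472 − cos 1.0472) = 2.3805

(-4.1050, 2.3805, 0.5472)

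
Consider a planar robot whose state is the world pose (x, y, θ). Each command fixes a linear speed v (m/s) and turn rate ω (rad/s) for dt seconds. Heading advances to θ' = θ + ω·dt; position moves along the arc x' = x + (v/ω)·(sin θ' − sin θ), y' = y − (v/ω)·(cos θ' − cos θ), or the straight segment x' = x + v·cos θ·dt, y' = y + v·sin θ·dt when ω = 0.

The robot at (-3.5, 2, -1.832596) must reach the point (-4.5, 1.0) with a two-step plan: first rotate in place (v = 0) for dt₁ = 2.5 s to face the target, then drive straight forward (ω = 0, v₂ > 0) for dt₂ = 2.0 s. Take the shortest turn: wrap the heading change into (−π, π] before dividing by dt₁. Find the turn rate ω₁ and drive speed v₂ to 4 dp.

heading to target = atan2(1−2, -4.5−-3.5) = -2.3562
Δθ = wrap(-2.3562 − -1.8326) = -0.5236; ω₁ = Δθ/dt₁ = -0.2094
distance = √((-4.5−-3.5)² + (1−2)²) = 1.4142; v₂ = distance/dt₂ = 0.7071

ω₁ = -0.2094, v₂ = 0.7071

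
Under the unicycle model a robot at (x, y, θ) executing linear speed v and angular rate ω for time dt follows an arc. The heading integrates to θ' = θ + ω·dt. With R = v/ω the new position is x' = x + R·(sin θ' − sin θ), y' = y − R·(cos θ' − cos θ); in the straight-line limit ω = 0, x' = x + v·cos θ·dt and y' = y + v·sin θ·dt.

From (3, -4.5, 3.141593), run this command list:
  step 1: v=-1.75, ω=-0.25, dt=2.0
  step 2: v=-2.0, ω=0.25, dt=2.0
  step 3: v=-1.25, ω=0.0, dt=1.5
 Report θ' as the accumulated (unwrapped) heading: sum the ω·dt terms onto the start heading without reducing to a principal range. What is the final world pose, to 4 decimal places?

step 1: θ'=2.6416 (R=7.0000) → pose (6.3560, -5.3569, 2.6416)
step 2: θ'=3.1416 (R=-8.0000) → pose (10.1914, -6.3363, 3.1416)
step 3: θ'=3.1416 (straight) → pose (12.0664, -6.3363, 3.1416)

(12.0664, -6.3363, 3.1416)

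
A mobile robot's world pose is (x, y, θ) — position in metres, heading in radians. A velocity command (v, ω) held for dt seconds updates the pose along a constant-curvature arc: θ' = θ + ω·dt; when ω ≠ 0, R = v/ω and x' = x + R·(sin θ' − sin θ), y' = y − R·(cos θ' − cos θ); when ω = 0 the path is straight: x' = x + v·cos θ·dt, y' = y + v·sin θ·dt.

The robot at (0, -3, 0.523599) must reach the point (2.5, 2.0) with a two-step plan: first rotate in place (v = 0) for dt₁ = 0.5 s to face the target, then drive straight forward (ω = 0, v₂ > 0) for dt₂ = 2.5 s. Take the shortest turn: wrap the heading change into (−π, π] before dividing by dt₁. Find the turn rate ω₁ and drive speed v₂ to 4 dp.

ω₁ = 1.1671, v₂ = 2.2361

heading to target = atan2(2−-3, 2.5−0) = 1.1071
Δθ = wrap(1.1071 − 0.5236) = 0.5835; ω₁ = Δθ/dt₁ = 1.1671
distance = √((2.5−0)² + (2−-3)²) = 5.5902; v₂ = distance/dt₂ = 2.2361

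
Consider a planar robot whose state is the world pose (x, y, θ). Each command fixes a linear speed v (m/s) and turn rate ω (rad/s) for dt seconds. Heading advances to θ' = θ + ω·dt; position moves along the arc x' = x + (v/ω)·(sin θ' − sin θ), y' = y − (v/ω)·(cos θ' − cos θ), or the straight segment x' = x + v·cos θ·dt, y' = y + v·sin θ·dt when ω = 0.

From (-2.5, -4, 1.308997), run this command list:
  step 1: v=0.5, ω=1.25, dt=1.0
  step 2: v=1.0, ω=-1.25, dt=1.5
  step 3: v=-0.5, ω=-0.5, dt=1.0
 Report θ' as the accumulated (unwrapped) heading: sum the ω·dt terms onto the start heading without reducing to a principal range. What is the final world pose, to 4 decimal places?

step 1: θ'=2.5590 (R=0.4000) → pose (-2.6663, -3.5625, 2.5590)
step 2: θ'=0.6840 (R=-0.8000) → pose (-2.7317, -2.2744, 0.6840)
step 3: θ'=0.1840 (R=1.0000) → pose (-3.1806, -2.4825, 0.1840)

(-3.1806, -2.4825, 0.1840)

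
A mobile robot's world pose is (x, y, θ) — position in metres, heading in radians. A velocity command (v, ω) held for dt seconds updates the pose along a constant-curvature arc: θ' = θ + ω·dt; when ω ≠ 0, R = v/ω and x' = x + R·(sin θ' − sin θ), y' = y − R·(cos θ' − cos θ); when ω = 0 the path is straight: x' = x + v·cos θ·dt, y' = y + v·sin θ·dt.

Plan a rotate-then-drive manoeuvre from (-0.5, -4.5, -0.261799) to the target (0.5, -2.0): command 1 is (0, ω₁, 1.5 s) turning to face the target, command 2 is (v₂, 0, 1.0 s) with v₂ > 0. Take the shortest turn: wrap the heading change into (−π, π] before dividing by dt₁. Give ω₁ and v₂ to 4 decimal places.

heading to target = atan2(-2−-4.5, 0.5−-0.5) = 1.1903
Δθ = wrap(1.1903 − -0.2618) = 1.4521; ω₁ = Δθ/dt₁ = 0.9681
distance = √((0.5−-0.5)² + (-2−-4.5)²) = 2.6926; v₂ = distance/dt₂ = 2.6926

ω₁ = 0.9681, v₂ = 2.6926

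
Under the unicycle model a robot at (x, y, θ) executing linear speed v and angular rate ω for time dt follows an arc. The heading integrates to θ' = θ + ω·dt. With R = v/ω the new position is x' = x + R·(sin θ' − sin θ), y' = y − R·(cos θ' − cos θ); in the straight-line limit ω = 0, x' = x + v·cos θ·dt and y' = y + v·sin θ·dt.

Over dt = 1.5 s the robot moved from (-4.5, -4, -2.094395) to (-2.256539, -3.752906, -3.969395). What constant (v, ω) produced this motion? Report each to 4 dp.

Δθ = -3.969395 − -2.094395 = -1.875000
ω = Δθ/dt = -1.875000/1.5 = -1.2500
R = Δx/(sin θ' − sin θ) = 1.4000
v = R·ω = 1.4000·-1.2500 = -1.7500

v = -1.7500, ω = -1.2500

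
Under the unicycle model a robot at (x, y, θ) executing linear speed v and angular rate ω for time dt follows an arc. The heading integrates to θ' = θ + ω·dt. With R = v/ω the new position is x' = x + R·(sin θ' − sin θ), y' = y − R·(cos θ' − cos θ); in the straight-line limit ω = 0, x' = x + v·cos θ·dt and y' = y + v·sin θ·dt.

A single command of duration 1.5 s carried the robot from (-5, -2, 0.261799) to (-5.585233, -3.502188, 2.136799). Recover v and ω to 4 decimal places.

v = -1.2500, ω = 1.2500

Δθ = 2.136799 − 0.261799 = 1.875000
ω = Δθ/dt = 1.875000/1.5 = 1.2500
R = −Δy/(cos θ' − cos θ) = -1.0000
v = R·ω = -1.0000·1.2500 = -1.2500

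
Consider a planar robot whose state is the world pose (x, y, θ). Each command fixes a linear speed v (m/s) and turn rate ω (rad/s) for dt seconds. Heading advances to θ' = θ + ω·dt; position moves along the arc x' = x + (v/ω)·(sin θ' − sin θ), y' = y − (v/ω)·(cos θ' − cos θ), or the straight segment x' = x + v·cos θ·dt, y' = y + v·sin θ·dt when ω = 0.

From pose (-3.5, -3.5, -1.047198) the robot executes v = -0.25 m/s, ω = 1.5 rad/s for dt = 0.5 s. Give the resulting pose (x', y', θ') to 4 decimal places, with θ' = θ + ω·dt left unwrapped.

(-3.5955, -3.4240, -0.2972)

θ' = -1.0472 + 1.5·0.5 = -0.2972
R = v/ω = -0.25/1.5 = -0.1667
x' = -3.5 + -0.1667·(sin -0.2972 − sin -1.0472) = -3.5955
y' = -3.5 − -0.1667·(cos -0.2972 − cos -1.0472) = -3.4240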